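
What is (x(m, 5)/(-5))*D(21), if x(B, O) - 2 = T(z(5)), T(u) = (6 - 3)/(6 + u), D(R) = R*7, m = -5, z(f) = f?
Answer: -735/11 ≈ -66.818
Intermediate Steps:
D(R) = 7*R
T(u) = 3/(6 + u)
x(B, O) = 25/11 (x(B, O) = 2 + 3/(6 + 5) = 2 + 3/11 = 25/11)
(x(m, 5)/(-5))*D(21) = ((25/11)/(-5))*(7*21) = ((25/11)*(-1/5))*147 = -5/11*147 = -735/11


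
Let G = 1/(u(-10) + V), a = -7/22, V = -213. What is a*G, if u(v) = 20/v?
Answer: 7/4730 ≈ 0.0014799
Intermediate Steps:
a = -7/22 (a = -7*1/22 = -7/22 ≈ -0.31818)
G = -1/215 (G = 1/(20/(-10) - 213) = 1/(20*(-⅒) - 213) = 1/(-2 - 213) = 1/(-215) = -1/215 ≈ -0.0046512)
a*G = -7/22*(-1/215) = 7/4730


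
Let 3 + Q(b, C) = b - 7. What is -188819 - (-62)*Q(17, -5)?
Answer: -188385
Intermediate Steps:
Q(b, C) = -10 + b (Q(b, C) = -3 + (b - 7) = -3 + (-7 + b) = -10 + b)
-188819 - (-62)*Q(17, -5) = -188819 - (-62)*(-10 + 17) = -188819 - (-62)*7 = -188819 - 1*(-434) = -188819 + 434 = -188385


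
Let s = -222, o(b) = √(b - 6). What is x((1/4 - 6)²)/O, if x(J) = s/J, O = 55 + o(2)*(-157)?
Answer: -195360/53757509 - 1115328*I/53757509 ≈ -0.0036341 - 0.020747*I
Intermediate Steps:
o(b) = √(-6 + b)
O = 55 - 314*I (O = 55 + √(-6 + 2)*(-157) = 55 + √(-4)*(-157) = 55 + (2*I)*(-157) = 55 - 314*I ≈ 55.0 - 314.0*I)
x(J) = -222/J
x((1/4 - 6)²)/O = (-222/(1/4 - 6)²)/(55 - 314*I) = (-222/(1*(¼) - 6)²)*((55 + 314*I)/101621) = (-222/(¼ - 6)²)*((55 + 314*I)/101621) = (-222/((-23/4)²))*((55 + 314*I)/101621) = (-222/529/16)*((55 + 314*I)/101621) = (-222*16/529)*((55 + 314*I)/101621) = -3552*(55 + 314*I)/53757509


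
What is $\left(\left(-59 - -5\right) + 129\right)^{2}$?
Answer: $5625$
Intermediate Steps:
$\left(\left(-59 - -5\right) + 129\right)^{2} = \left(\left(-59 + 5\right) + 129\right)^{2} = \left(-54 + 129\right)^{2} = 75^{2} = 5625$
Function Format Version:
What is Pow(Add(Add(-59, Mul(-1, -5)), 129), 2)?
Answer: 5625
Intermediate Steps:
Pow(Add(Add(-59, Mul(-1, -5)), 129), 2) = Pow(Add(Add(-59, 5), 129), 2) = Pow(Add(-54, 129), 2) = Pow(75, 2) = 5625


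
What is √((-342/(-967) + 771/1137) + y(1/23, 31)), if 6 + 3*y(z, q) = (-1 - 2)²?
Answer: √272901682590/366493 ≈ 1.4254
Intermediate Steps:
y(z, q) = 1 (y(z, q) = -2 + (-1 - 2)²/3 = -2 + (⅓)*(-3)² = -2 + (⅓)*9 = -2 + 3 = 1)
√((-342/(-967) + 771/1137) + y(1/23, 31)) = √((-342/(-967) + 771/1137) + 1) = √((-342*(-1/967) + 771*(1/1137)) + 1) = √((342/967 + 257/379) + 1) = √(378137/366493 + 1) = √(744630/366493) = √272901682590/366493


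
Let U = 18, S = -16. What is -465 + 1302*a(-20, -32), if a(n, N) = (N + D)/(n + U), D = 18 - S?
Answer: -1767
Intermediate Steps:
D = 34 (D = 18 - 1*(-16) = 18 + 16 = 34)
a(n, N) = (34 + N)/(18 + n) (a(n, N) = (N + 34)/(n + 18) = (34 + N)/(18 + n))
-465 + 1302*a(-20, -32) = -465 + 1302*((34 - 32)/(18 - 20)) = -465 + 1302*(2/(-2)) = -465 + 1302*(-½*2) = -465 + 1302*(-1) = -465 - 1302 = -1767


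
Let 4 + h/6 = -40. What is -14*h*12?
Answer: 44352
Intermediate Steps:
h = -264 (h = -24 + 6*(-40) = -24 - 240 = -264)
-14*h*12 = -14*(-264)*12 = 3696*12 = 44352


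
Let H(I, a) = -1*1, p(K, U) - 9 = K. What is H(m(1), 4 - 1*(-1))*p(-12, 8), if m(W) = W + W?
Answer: 3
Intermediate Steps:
m(W) = 2*W
p(K, U) = 9 + K
H(I, a) = -1
H(m(1), 4 - 1*(-1))*p(-12, 8) = -(9 - 12) = -1*(-3) = 3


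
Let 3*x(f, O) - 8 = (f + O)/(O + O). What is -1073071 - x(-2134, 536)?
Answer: -575167219/536 ≈ -1.0731e+6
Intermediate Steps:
x(f, O) = 8/3 + (O + f)/(6*O) (x(f, O) = 8/3 + ((f + O)/(O + O))/3 = 8/3 + ((O + f)/((2*O)))/3 = 8/3 + ((O + f)*(1/(2*O)))/3 = 8/3 + ((O + f)/(2*O))/3 = 8/3 + (O + f)/(6*O))
-1073071 - x(-2134, 536) = -1073071 - (-2134 + 17*536)/(6*536) = -1073071 - (-2134 + 9112)/(6*536) = -1073071 - 6978/(6*536) = -1073071 - 1*1163/536 = -1073071 - 1163/536 = -575167219/536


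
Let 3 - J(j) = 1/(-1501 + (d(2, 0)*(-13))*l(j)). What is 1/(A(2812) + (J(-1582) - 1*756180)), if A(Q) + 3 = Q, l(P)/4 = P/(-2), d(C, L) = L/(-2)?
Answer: -1501/1130805367 ≈ -1.3274e-6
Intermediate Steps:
d(C, L) = -L/2 (d(C, L) = L*(-1/2) = -L/2)
l(P) = -2*P (l(P) = 4*(P/(-2)) = 4*(P*(-1/2)) = 4*(-P/2) = -2*P)
A(Q) = -3 + Q
J(j) = 4504/1501 (J(j) = 3 - 1/(-1501 + (-1/2*0*(-13))*(-2*j)) = 3 - 1/(-1501 + (0*(-13))*(-2*j)) = 3 - 1/(-1501 + 0*(-2*j)) = 3 - 1/(-1501 + 0) = 3 - 1/(-1501) = 3 - 1*(-1/1501) = 3 + 1/1501 = 4504/1501)
1/(A(2812) + (J(-1582) - 1*756180)) = 1/((-3 + 2812) + (4504/1501 - 1*756180)) = 1/(2809 + (4504/1501 - 756180)) = 1/(2809 - 1135021676/1501) = 1/(-1130805367/1501) = -1501/1130805367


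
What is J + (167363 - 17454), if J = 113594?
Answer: 263503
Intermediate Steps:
J + (167363 - 17454) = 113594 + (167363 - 17454) = 113594 + 149909 = 263503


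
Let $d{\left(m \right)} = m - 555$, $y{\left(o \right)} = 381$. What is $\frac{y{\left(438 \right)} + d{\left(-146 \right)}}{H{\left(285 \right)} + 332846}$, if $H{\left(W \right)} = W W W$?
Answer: $- \frac{320}{23481971} \approx -1.3627 \cdot 10^{-5}$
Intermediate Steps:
$H{\left(W \right)} = W^{3}$ ($H{\left(W \right)} = W^{2} W = W^{3}$)
$d{\left(m \right)} = -555 + m$
$\frac{y{\left(438 \right)} + d{\left(-146 \right)}}{H{\left(285 \right)} + 332846} = \frac{381 - 701}{285^{3} + 332846} = \frac{381 - 701}{23149125 + 332846} = - \frac{320}{23481971}$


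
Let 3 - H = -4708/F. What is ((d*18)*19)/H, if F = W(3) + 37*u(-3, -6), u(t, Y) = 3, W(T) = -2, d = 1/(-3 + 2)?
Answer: -1962/265 ≈ -7.4038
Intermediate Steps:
d = -1 (d = 1/(-1) = -1)
F = 109 (F = -2 + 37*3 = -2 + 111 = 109)
H = 5035/109 (H = 3 - (-4708)/109 = 3 - 1*(-4708/109) = 3 + 4708/109 = 5035/109 ≈ 46.193)
((d*18)*19)/H = (-1*18*19)/(5035/109) = -18*19*(109/5035) = -342*109/5035 = -1962/265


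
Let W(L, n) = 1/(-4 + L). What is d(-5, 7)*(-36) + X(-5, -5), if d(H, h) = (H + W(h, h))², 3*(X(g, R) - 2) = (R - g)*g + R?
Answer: -2351/3 ≈ -783.67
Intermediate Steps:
X(g, R) = 2 + R/3 + g*(R - g)/3 (X(g, R) = 2 + ((R - g)*g + R)/3 = 2 + (g*(R - g) + R)/3 = 2 + (R + g*(R - g))/3 = 2 + (R/3 + g*(R - g)/3) = 2 + R/3 + g*(R - g)/3)
d(H, h) = (H + 1/(-4 + h))²
d(-5, 7)*(-36) + X(-5, -5) = (-5 + 1/(-4 + 7))²*(-36) + (2 - ⅓*(-5)² + (⅓)*(-5) + (⅓)*(-5)*(-5)) = (-5 + 1/3)²*(-36) + (2 - ⅓*25 - 5/3 + 25/3) = (-5 + ⅓)²*(-36) + (2 - 25/3 - 5/3 + 25/3) = (-14/3)²*(-36) + ⅓ = (196/9)*(-36) + ⅓ = -784 + ⅓ = -2351/3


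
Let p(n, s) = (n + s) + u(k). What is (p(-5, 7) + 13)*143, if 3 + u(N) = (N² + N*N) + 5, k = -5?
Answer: 9581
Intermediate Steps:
u(N) = 2 + 2*N² (u(N) = -3 + ((N² + N*N) + 5) = -3 + ((N² + N²) + 5) = -3 + (2*N² + 5) = -3 + (5 + 2*N²) = 2 + 2*N²)
p(n, s) = 52 + n + s (p(n, s) = (n + s) + (2 + 2*(-5)²) = (n + s) + (2 + 2*25) = (n + s) + (2 + 50) = (n + s) + 52 = 52 + n + s)
(p(-5, 7) + 13)*143 = ((52 - 5 + 7) + 13)*143 = (54 + 13)*143 = 67*143 = 9581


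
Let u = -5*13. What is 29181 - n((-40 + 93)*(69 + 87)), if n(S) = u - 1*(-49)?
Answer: 29197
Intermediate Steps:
u = -65
n(S) = -16 (n(S) = -65 - 1*(-49) = -65 + 49 = -16)
29181 - n((-40 + 93)*(69 + 87)) = 29181 - 1*(-16) = 29181 + 16 = 29197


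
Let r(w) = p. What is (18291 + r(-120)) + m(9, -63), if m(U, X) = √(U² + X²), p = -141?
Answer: 18150 + 45*√2 ≈ 18214.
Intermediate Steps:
r(w) = -141
(18291 + r(-120)) + m(9, -63) = (18291 - 141) + √(9² + (-63)²) = 18150 + √(81 + 3969) = 18150 + √4050 = 18150 + 45*√2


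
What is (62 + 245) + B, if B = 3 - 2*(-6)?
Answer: 322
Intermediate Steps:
B = 15 (B = 3 + 12 = 15)
(62 + 245) + B = (62 + 245) + 15 = 307 + 15 = 322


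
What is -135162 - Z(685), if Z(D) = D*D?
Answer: -604387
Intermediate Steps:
Z(D) = D**2
-135162 - Z(685) = -135162 - 1*685**2 = -135162 - 1*469225 = -135162 - 469225 = -604387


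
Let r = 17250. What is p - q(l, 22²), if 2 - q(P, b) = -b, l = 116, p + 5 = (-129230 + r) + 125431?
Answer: 12960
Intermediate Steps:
p = 13446 (p = -5 + ((-129230 + 17250) + 125431) = -5 + (-111980 + 125431) = -5 + 13451 = 13446)
q(P, b) = 2 + b (q(P, b) = 2 - (-1)*b = 2 + b)
p - q(l, 22²) = 13446 - (2 + 22²) = 13446 - (2 + 484) = 13446 - 1*486 = 13446 - 486 = 12960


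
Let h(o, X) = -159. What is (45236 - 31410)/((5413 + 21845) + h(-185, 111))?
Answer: 13826/27099 ≈ 0.51020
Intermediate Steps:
(45236 - 31410)/((5413 + 21845) + h(-185, 111)) = (45236 - 31410)/((5413 + 21845) - 159) = 13826/(27258 - 159) = 13826/27099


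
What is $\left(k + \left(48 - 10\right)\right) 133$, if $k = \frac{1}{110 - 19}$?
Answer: $\frac{65721}{13} \approx 5055.5$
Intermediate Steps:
$k = \frac{1}{91} \approx 0.010989$
$\left(k + \left(48 - 10\right)\right) 133 = \left(\frac{1}{91} + \left(48 - 10\right)\right) 133 = \left(\frac{1}{91} + 38\right) 133 = \frac{3459}{91} \cdot 133 = \frac{65721}{13}$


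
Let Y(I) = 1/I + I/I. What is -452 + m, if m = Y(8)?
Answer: -3607/8 ≈ -450.88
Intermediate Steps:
Y(I) = 1 + 1/I (Y(I) = 1/I + 1 = 1 + 1/I)
m = 9/8 (m = (1 + 8)/8 = (1/8)*9 = 9/8 ≈ 1.1250)
-452 + m = -452 + 9/8 = -3607/8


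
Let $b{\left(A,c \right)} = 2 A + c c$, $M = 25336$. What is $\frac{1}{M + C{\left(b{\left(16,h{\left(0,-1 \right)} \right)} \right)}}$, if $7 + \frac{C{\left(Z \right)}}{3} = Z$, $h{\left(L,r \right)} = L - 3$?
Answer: $\frac{1}{25438} \approx 3.9311 \cdot 10^{-5}$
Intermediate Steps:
$h{\left(L,r \right)} = -3 + L$ ($h{\left(L,r \right)} = L - 3 = -3 + L$)
$b{\left(A,c \right)} = c^{2} + 2 A$ ($b{\left(A,c \right)} = 2 A + c^{2} = c^{2} + 2 A$)
$C{\left(Z \right)} = -21 + 3 Z$
$\frac{1}{M + C{\left(b{\left(16,h{\left(0,-1 \right)} \right)} \right)}} = \frac{1}{25336 - \left(21 - 3 \left(\left(-3 + 0\right)^{2} + 2 \cdot 16\right)\right)} = \frac{1}{25336 - \left(21 - 3 \left(\left(-3\right)^{2} + 32\right)\right)} = \frac{1}{25336 - \left(21 - 3 \left(9 + 32\right)\right)} = \frac{1}{25336 + \left(-21 + 3 \cdot 41\right)} = \frac{1}{25336 + \left(-21 + 123\right)} = \frac{1}{25336 + 102} = \frac{1}{25438}$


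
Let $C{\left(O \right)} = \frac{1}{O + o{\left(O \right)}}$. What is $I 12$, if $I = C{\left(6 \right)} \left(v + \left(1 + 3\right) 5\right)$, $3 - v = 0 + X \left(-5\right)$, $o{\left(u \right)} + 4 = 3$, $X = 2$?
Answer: $\frac{396}{5} \approx 79.2$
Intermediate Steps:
$o{\left(u \right)} = -1$ ($o{\left(u \right)} = -4 + 3 = -1$)
$v = 13$ ($v = 3 - \left(0 + 2 \left(-5\right)\right) = 3 - \left(0 - 10\right) = 3 - -10 = 3 + 10 = 13$)
$C{\left(O \right)} = \frac{1}{-1 + O}$ ($C{\left(O \right)} = \frac{1}{O - 1} = \frac{1}{-1 + O}$)
$I = \frac{33}{5}$ ($I = \frac{13 + \left(1 + 3\right) 5}{-1 + 6} = \frac{13 + 4 \cdot 5}{5} = \frac{13 + 20}{5} = \frac{1}{5} \cdot 33 = \frac{33}{5} \approx 6.6$)
$I 12 = \frac{33}{5} \cdot 12 = \frac{396}{5}$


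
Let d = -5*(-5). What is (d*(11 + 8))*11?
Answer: 5225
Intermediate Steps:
d = 25
(d*(11 + 8))*11 = (25*(11 + 8))*11 = (25*19)*11 = 475*11 = 5225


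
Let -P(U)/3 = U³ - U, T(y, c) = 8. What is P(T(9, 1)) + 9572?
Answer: 8060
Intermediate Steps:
P(U) = -3*U³ + 3*U (P(U) = -3*(U³ - U) = -3*U³ + 3*U)
P(T(9, 1)) + 9572 = 3*8*(1 - 1*8²) + 9572 = 3*8*(1 - 1*64) + 9572 = 3*8*(1 - 64) + 9572 = 3*8*(-63) + 9572 = -1512 + 9572 = 8060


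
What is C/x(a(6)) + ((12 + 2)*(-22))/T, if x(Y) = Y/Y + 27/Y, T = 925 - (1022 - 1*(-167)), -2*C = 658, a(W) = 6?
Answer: -3871/66 ≈ -58.651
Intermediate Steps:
C = -329 (C = -1/2*658 = -329)
T = -264 (T = 925 - (1022 + 167) = 925 - 1*1189 = 925 - 1189 = -264)
x(Y) = 1 + 27/Y
C/x(a(6)) + ((12 + 2)*(-22))/T = -329*6/(27 + 6) + ((12 + 2)*(-22))/(-264) = -329/((1/6)*33) + (14*(-22))*(-1/264) = -329/11/2 - 308*(-1/264) = -329*2/11 + 7/6 = -658/11 + 7/6 = -3871/66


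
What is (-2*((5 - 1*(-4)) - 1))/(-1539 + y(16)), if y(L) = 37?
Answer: 8/751 ≈ 0.010652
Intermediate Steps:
(-2*((5 - 1*(-4)) - 1))/(-1539 + y(16)) = (-2*((5 - 1*(-4)) - 1))/(-1539 + 37) = -2*((5 + 4) - 1)/(-1502) = -2*(9 - 1)*(-1/1502) = -2*8*(-1/1502) = -16*(-1/1502) = 8/751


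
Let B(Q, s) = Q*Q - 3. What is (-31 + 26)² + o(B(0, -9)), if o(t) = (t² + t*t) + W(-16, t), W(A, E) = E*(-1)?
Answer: 46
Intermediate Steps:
W(A, E) = -E
B(Q, s) = -3 + Q² (B(Q, s) = Q² - 3 = -3 + Q²)
o(t) = -t + 2*t² (o(t) = (t² + t*t) - t = (t² + t²) - t = 2*t² - t = -t + 2*t²)
(-31 + 26)² + o(B(0, -9)) = (-31 + 26)² + (-3 + 0²)*(-1 + 2*(-3 + 0²)) = (-5)² + (-3 + 0)*(-1 + 2*(-3 + 0)) = 25 - 3*(-1 + 2*(-3)) = 25 - 3*(-1 - 6) = 25 - 3*(-7) = 25 + 21 = 46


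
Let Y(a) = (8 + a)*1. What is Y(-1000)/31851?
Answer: -992/31851 ≈ -0.031145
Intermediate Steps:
Y(a) = 8 + a
Y(-1000)/31851 = (8 - 1000)/31851 = -992*1/31851 = -992/31851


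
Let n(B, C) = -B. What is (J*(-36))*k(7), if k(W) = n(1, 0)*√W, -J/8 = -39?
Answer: 11232*√7 ≈ 29717.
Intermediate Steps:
J = 312 (J = -8*(-39) = 312)
k(W) = -√W (k(W) = (-1*1)*√W = -√W)
(J*(-36))*k(7) = (312*(-36))*(-√7) = -(-11232)*√7 = 11232*√7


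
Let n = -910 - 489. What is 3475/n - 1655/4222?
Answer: -16986795/5906578 ≈ -2.8759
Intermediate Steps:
n = -1399
3475/n - 1655/4222 = 3475/(-1399) - 1655/4222 = 3475*(-1/1399) - 1655*1/4222 = -3475/1399 - 1655/4222 = -16986795/5906578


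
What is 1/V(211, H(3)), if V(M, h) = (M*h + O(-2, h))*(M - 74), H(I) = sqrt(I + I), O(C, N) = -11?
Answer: 11/36579685 + 211*sqrt(6)/36579685 ≈ 1.4430e-5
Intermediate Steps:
H(I) = sqrt(2)*sqrt(I) (H(I) = sqrt(2*I) = sqrt(2)*sqrt(I))
V(M, h) = (-74 + M)*(-11 + M*h) (V(M, h) = (M*h - 11)*(M - 74) = (-11 + M*h)*(-74 + M) = (-74 + M)*(-11 + M*h))
1/V(211, H(3)) = 1/(814 - 11*211 + (sqrt(2)*sqrt(3))*211**2 - 74*211*sqrt(2)*sqrt(3)) = 1/(814 - 2321 + sqrt(6)*44521 - 74*211*sqrt(6)) = 1/(814 - 2321 + 44521*sqrt(6) - 15614*sqrt(6)) = 1/(-1507 + 28907*sqrt(6))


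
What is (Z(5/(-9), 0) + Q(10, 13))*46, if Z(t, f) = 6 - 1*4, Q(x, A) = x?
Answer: 552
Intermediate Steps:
Z(t, f) = 2 (Z(t, f) = 6 - 4 = 2)
(Z(5/(-9), 0) + Q(10, 13))*46 = (2 + 10)*46 = 12*46 = 552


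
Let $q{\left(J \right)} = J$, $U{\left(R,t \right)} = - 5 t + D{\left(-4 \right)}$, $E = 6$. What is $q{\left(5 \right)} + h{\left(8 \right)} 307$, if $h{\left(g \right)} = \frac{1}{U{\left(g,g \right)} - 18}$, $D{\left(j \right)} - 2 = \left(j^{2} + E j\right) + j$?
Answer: $\frac{33}{68} \approx 0.48529$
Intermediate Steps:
$D{\left(j \right)} = 2 + j^{2} + 7 j$ ($D{\left(j \right)} = 2 + \left(\left(j^{2} + 6 j\right) + j\right) = 2 + \left(j^{2} + 7 j\right) = 2 + j^{2} + 7 j$)
$U{\left(R,t \right)} = -10 - 5 t$ ($U{\left(R,t \right)} = - 5 t + \left(2 + \left(-4\right)^{2} + 7 \left(-4\right)\right) = - 5 t + \left(2 + 16 - 28\right) = - 5 t - 10 = -10 - 5 t$)
$h{\left(g \right)} = \frac{1}{-28 - 5 g}$ ($h{\left(g \right)} = \frac{1}{\left(-10 - 5 g\right) - 18} = \frac{1}{-28 - 5 g}$)
$q{\left(5 \right)} + h{\left(8 \right)} 307 = 5 + - \frac{1}{28 + 5 \cdot 8} \cdot 307 = 5 + - \frac{1}{28 + 40} \cdot 307 = 5 + - \frac{1}{68} \cdot 307 = 5 + \left(-1\right) \frac{1}{68} \cdot 307 = 5 - \frac{307}{68} = \frac{33}{68}$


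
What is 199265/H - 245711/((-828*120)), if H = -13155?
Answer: -1104442813/87138720 ≈ -12.675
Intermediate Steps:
199265/H - 245711/((-828*120)) = 199265/(-13155) - 245711/((-828*120)) = 199265*(-1/13155) - 245711/(-99360) = -39853/2631 - 245711*(-1/99360) = -39853/2631 + 245711/99360 = -1104442813/87138720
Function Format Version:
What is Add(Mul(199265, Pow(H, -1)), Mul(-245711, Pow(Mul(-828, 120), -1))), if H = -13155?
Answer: Rational(-1104442813, 87138720) ≈ -12.675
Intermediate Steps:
Add(Mul(199265, Pow(H, -1)), Mul(-245711, Pow(Mul(-828, 120), -1))) = Add(Mul(199265, Pow(-13155, -1)), Mul(-245711, Pow(Mul(-828, 120), -1))) = Add(Mul(199265, Rational(-1, 13155)), Mul(-245711, Pow(-99360, -1))) = Add(Rational(-39853, 2631), Mul(-245711, Rational(-1, 99360))) = Add(Rational(-39853, 2631), Rational(245711, 99360)) = Rational(-1104442813, 87138720)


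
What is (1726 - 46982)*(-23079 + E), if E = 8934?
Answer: 640146120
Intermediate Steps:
(1726 - 46982)*(-23079 + E) = (1726 - 46982)*(-23079 + 8934) = -45256*(-14145) = 640146120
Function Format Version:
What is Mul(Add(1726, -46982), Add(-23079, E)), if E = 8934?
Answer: 640146120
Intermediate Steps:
Mul(Add(1726, -46982), Add(-23079, E)) = Mul(Add(1726, -46982), Add(-23079, 8934)) = Mul(-45256, -14145) = 640146120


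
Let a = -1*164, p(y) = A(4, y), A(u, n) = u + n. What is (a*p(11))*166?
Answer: -408360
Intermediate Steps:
A(u, n) = n + u
p(y) = 4 + y (p(y) = y + 4 = 4 + y)
a = -164
(a*p(11))*166 = -164*(4 + 11)*166 = -164*15*166 = -2460*166 = -408360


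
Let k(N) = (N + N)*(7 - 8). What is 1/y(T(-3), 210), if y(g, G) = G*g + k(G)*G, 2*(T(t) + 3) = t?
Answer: -1/89145 ≈ -1.1218e-5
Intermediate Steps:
T(t) = -3 + t/2
k(N) = -2*N (k(N) = (2*N)*(-1) = -2*N)
y(g, G) = -2*G² + G*g (y(g, G) = G*g + (-2*G)*G = G*g - 2*G² = -2*G² + G*g)
1/y(T(-3), 210) = 1/(210*((-3 + (½)*(-3)) - 2*210)) = 1/(210*((-3 - 3/2) - 420)) = 1/(210*(-9/2 - 420)) = 1/(210*(-849/2)) = 1/(-89145) = -1/89145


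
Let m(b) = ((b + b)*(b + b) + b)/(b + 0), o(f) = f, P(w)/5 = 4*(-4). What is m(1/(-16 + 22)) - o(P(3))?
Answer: 245/3 ≈ 81.667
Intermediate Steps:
P(w) = -80 (P(w) = 5*(4*(-4)) = 5*(-16) = -80)
m(b) = (b + 4*b²)/b (m(b) = ((2*b)*(2*b) + b)/b = (4*b² + b)/b = (b + 4*b²)/b)
m(1/(-16 + 22)) - o(P(3)) = (1 + 4/(-16 + 22)) - 1*(-80) = (1 + 4/6) + 80 = (1 + 4*(⅙)) + 80 = (1 + ⅔) + 80 = 5/3 + 80 = 245/3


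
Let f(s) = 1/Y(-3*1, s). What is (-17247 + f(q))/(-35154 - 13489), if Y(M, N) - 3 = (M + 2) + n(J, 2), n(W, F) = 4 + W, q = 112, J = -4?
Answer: 34493/97286 ≈ 0.35455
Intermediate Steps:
Y(M, N) = 5 + M (Y(M, N) = 3 + ((M + 2) + (4 - 4)) = 3 + ((2 + M) + 0) = 3 + (2 + M) = 5 + M)
f(s) = ½ (f(s) = 1/(5 - 3*1) = 1/(5 - 3) = 1/2 = ½)
(-17247 + f(q))/(-35154 - 13489) = (-17247 + ½)/(-35154 - 13489) = -34493/2/(-48643) = -34493/2*(-1/48643) = 34493/97286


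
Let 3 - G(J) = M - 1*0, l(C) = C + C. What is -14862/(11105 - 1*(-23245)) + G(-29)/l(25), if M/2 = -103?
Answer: 42907/11450 ≈ 3.7473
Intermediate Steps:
M = -206 (M = 2*(-103) = -206)
l(C) = 2*C
G(J) = 209 (G(J) = 3 - (-206 - 1*0) = 3 - (-206 + 0) = 3 - 1*(-206) = 3 + 206 = 209)
-14862/(11105 - 1*(-23245)) + G(-29)/l(25) = -14862/(11105 - 1*(-23245)) + 209/((2*25)) = -14862/(11105 + 23245) + 209/50 = -14862/34350 + 209*(1/50) = -14862*1/34350 + 209/50 = -2477/5725 + 209/50 = 42907/11450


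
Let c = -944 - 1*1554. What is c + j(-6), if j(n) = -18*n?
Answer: -2390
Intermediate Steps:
c = -2498 (c = -944 - 1554 = -2498)
c + j(-6) = -2498 - 18*(-6) = -2498 + 108 = -2390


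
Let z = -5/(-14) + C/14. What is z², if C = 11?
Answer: 64/49 ≈ 1.3061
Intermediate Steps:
z = 8/7 (z = -5/(-14) + 11/14 = -5*(-1/14) + 11*(1/14) = 5/14 + 11/14 = 8/7 ≈ 1.1429)
z² = (8/7)² = 64/49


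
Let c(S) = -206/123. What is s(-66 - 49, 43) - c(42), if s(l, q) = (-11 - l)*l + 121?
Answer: -1455991/123 ≈ -11837.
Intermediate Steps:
c(S) = -206/123 (c(S) = -206*1/123 = -206/123)
s(l, q) = 121 + l*(-11 - l) (s(l, q) = l*(-11 - l) + 121 = 121 + l*(-11 - l))
s(-66 - 49, 43) - c(42) = (121 - (-66 - 49)² - 11*(-66 - 49)) - 1*(-206/123) = (121 - 1*(-115)² - 11*(-115)) + 206/123 = (121 - 1*13225 + 1265) + 206/123 = (121 - 13225 + 1265) + 206/123 = -11839 + 206/123 = -1455991/123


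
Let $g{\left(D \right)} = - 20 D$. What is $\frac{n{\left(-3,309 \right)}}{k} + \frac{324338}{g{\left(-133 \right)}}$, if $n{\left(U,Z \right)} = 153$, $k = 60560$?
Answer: $\frac{140302259}{1150640} \approx 121.93$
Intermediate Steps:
$\frac{n{\left(-3,309 \right)}}{k} + \frac{324338}{g{\left(-133 \right)}} = \frac{153}{60560} + \frac{324338}{\left(-20\right) \left(-133\right)} = 153 \cdot \frac{1}{60560} + \frac{324338}{2660} = \frac{153}{60560} + 324338 \cdot \frac{1}{2660} = \frac{153}{60560} + \frac{23167}{190} = \frac{140302259}{1150640}$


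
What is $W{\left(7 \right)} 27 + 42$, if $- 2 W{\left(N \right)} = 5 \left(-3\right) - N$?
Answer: $339$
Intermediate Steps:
$W{\left(N \right)} = \frac{15}{2} + \frac{N}{2}$ ($W{\left(N \right)} = - \frac{5 \left(-3\right) - N}{2} = - \frac{-15 - N}{2} = \frac{15}{2} + \frac{N}{2}$)
$W{\left(7 \right)} 27 + 42 = \left(\frac{15}{2} + \frac{1}{2} \cdot 7\right) 27 + 42 = \left(\frac{15}{2} + \frac{7}{2}\right) 27 + 42 = 11 \cdot 27 + 42 = 297 + 42 = 339$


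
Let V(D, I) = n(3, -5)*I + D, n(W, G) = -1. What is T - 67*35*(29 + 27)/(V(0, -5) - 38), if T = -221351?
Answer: -7173263/33 ≈ -2.1737e+5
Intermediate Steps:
V(D, I) = D - I (V(D, I) = -I + D = D - I)
T - 67*35*(29 + 27)/(V(0, -5) - 38) = -221351 - 67*35*(29 + 27)/((0 - 1*(-5)) - 38) = -221351 - 2345*56/((0 + 5) - 38) = -221351 - 2345*56/(5 - 38) = -221351 - 2345*56/(-33) = -221351 - 2345*56*(-1/33) = -221351 - 2345*(-56)/33 = -221351 - 1*(-131320/33) = -221351 + 131320/33 = -7173263/33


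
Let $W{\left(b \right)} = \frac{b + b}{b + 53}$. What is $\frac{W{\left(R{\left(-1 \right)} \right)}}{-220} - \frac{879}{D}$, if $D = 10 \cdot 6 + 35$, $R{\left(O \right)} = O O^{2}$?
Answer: $- \frac{1005557}{108680} \approx -9.2525$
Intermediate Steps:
$R{\left(O \right)} = O^{3}$
$D = 95$ ($D = 60 + 35 = 95$)
$W{\left(b \right)} = \frac{2 b}{53 + b}$
$\frac{W{\left(R{\left(-1 \right)} \right)}}{-220} - \frac{879}{D} = \frac{2 \left(-1\right)^{3} \frac{1}{53 + \left(-1\right)^{3}}}{-220} - \frac{879}{95} = 2 \left(-1\right) \frac{1}{53 - 1} \left(- \frac{1}{220}\right) - \frac{879}{95} = 2 \left(-1\right) \frac{1}{52} \left(- \frac{1}{220}\right) - \frac{879}{95} = \left(- \frac{1}{26}\right) \left(- \frac{1}{220}\right) - \frac{879}{95} = \frac{1}{5720} - \frac{879}{95} = - \frac{1005557}{108680}$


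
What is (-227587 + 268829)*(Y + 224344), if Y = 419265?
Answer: 26543722378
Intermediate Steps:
(-227587 + 268829)*(Y + 224344) = (-227587 + 268829)*(419265 + 224344) = 41242*643609 = 26543722378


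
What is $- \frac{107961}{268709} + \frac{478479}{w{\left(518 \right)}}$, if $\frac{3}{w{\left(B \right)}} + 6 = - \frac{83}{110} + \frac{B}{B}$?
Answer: $- \frac{3875517478233}{4222570} \approx -9.1781 \cdot 10^{5}$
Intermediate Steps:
$w{\left(B \right)} = - \frac{110}{211}$ ($w{\left(B \right)} = \frac{3}{-6 + \left(- \frac{83}{110} + \frac{B}{B}\right)} = \frac{3}{-6 + \left(\left(-83\right) \frac{1}{110} + 1\right)} = \frac{3}{-6 + \left(- \frac{83}{110} + 1\right)} = \frac{3}{-6 + \frac{27}{110}} = \frac{3}{- \frac{633}{110}} = 3 \left(- \frac{110}{633}\right) = - \frac{110}{211}$)
$- \frac{107961}{268709} + \frac{478479}{w{\left(518 \right)}} = - \frac{107961}{268709} + \frac{478479}{- \frac{110}{211}} = \left(-107961\right) \frac{1}{268709} + 478479 \left(- \frac{211}{110}\right) = - \frac{15423}{38387} - \frac{100959069}{110} = - \frac{3875517478233}{4222570}$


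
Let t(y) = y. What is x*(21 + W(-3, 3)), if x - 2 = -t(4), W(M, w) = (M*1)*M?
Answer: -60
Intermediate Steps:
W(M, w) = M**2 (W(M, w) = M*M = M**2)
x = -2 (x = 2 - 1*4 = 2 - 4 = -2)
x*(21 + W(-3, 3)) = -2*(21 + (-3)**2) = -2*(21 + 9) = -2*30 = -60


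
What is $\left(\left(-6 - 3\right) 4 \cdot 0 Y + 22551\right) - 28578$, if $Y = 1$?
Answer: $-6027$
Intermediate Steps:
$\left(\left(-6 - 3\right) 4 \cdot 0 Y + 22551\right) - 28578 = \left(\left(-6 - 3\right) 4 \cdot 0 \cdot 1 + 22551\right) - 28578 = \left(\left(-6 - 3\right) 4 \cdot 0 + 22551\right) - 28578 = \left(\left(-9\right) 4 \cdot 0 + 22551\right) - 28578 = \left(\left(-36\right) 0 + 22551\right) - 28578 = \left(0 + 22551\right) - 28578 = 22551 - 28578 = -6027$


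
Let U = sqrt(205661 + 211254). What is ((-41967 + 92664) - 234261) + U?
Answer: -183564 + sqrt(416915) ≈ -1.8292e+5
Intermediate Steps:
U = sqrt(416915) ≈ 645.69
((-41967 + 92664) - 234261) + U = ((-41967 + 92664) - 234261) + sqrt(416915) = (50697 - 234261) + sqrt(416915) = -183564 + sqrt(416915)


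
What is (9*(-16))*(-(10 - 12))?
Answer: -288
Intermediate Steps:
(9*(-16))*(-(10 - 12)) = -(-144)*(-2) = -144*2 = -288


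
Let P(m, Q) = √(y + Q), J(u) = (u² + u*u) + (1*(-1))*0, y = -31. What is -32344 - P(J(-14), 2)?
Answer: -32344 - I*√29 ≈ -32344.0 - 5.3852*I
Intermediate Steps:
J(u) = 2*u² (J(u) = (u² + u²) - 1*0 = 2*u² + 0 = 2*u²)
P(m, Q) = √(-31 + Q)
-32344 - P(J(-14), 2) = -32344 - √(-31 + 2) = -32344 - √(-29) = -32344 - I*√29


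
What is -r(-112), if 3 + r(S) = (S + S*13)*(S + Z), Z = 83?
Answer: -45469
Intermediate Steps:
r(S) = -3 + 14*S*(83 + S) (r(S) = -3 + (S + S*13)*(S + 83) = -3 + (S + 13*S)*(83 + S) = -3 + (14*S)*(83 + S) = -3 + 14*S*(83 + S))
-r(-112) = -(-3 + 14*(-112)² + 1162*(-112)) = -(-3 + 14*12544 - 130144) = -(-3 + 175616 - 130144) = -1*45469 = -45469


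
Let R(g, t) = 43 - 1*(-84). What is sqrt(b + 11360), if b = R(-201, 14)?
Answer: sqrt(11487) ≈ 107.18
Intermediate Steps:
R(g, t) = 127 (R(g, t) = 43 + 84 = 127)
b = 127
sqrt(b + 11360) = sqrt(127 + 11360) = sqrt(11487)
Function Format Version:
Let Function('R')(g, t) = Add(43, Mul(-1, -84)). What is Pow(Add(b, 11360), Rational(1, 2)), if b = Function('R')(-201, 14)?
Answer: Pow(11487, Rational(1, 2)) ≈ 107.18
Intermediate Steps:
Function('R')(g, t) = 127 (Function('R')(g, t) = Add(43, 84) = 127)
b = 127
Pow(Add(b, 11360), Rational(1, 2)) = Pow(Add(127, 11360), Rational(1, 2)) = Pow(11487, Rational(1, 2))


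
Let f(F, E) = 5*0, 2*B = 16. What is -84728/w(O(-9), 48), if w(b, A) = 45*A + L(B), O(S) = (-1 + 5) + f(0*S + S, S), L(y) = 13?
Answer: -84728/2173 ≈ -38.991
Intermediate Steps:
B = 8 (B = (1/2)*16 = 8)
f(F, E) = 0
O(S) = 4 (O(S) = (-1 + 5) + 0 = 4 + 0 = 4)
w(b, A) = 13 + 45*A (w(b, A) = 45*A + 13 = 13 + 45*A)
-84728/w(O(-9), 48) = -84728/(13 + 45*48) = -84728/(13 + 2160) = -84728/2173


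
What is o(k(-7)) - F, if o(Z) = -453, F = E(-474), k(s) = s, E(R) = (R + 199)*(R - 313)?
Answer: -216878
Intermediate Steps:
E(R) = (-313 + R)*(199 + R) (E(R) = (199 + R)*(-313 + R) = (-313 + R)*(199 + R))
F = 216425 (F = -62287 + (-474)² - 114*(-474) = -62287 + 224676 + 54036 = 216425)
o(k(-7)) - F = -453 - 1*216425 = -453 - 216425 = -216878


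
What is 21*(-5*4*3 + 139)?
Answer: 1659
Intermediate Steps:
21*(-5*4*3 + 139) = 21*(-20*3 + 139) = 21*(-60 + 139) = 21*79 = 1659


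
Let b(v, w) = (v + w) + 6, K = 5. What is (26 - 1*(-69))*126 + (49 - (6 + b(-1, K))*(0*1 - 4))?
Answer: 12083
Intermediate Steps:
b(v, w) = 6 + v + w
(26 - 1*(-69))*126 + (49 - (6 + b(-1, K))*(0*1 - 4)) = (26 - 1*(-69))*126 + (49 - (6 + (6 - 1 + 5))*(0*1 - 4)) = (26 + 69)*126 + (49 - (6 + 10)*(0 - 4)) = 95*126 + (49 - 16*(-4)) = 11970 + (49 - 1*(-64)) = 11970 + (49 + 64) = 11970 + 113 = 12083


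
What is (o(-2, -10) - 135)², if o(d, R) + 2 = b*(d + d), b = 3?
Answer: 22201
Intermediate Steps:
o(d, R) = -2 + 6*d (o(d, R) = -2 + 3*(d + d) = -2 + 3*(2*d) = -2 + 6*d)
(o(-2, -10) - 135)² = ((-2 + 6*(-2)) - 135)² = ((-2 - 12) - 135)² = (-14 - 135)² = (-149)² = 22201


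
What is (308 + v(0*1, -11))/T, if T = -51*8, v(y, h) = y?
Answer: -77/102 ≈ -0.75490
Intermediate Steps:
T = -408
(308 + v(0*1, -11))/T = (308 + 0*1)/(-408) = (308 + 0)*(-1/408) = 308*(-1/408) = -77/102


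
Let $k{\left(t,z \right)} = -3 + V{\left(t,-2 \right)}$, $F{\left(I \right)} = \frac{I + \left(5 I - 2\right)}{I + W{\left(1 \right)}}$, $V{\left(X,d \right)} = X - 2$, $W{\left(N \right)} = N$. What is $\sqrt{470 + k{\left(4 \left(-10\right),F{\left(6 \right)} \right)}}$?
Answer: $5 \sqrt{17} \approx 20.616$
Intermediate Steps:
$V{\left(X,d \right)} = -2 + X$
$F{\left(I \right)} = \frac{-2 + 6 I}{1 + I}$ ($F{\left(I \right)} = \frac{I + \left(5 I - 2\right)}{I + 1} = \frac{I + \left(-2 + 5 I\right)}{1 + I} = \frac{-2 + 6 I}{1 + I}$)
$k{\left(t,z \right)} = -5 + t$ ($k{\left(t,z \right)} = -3 + \left(-2 + t\right) = -5 + t$)
$\sqrt{470 + k{\left(4 \left(-10\right),F{\left(6 \right)} \right)}} = \sqrt{470 + \left(-5 + 4 \left(-10\right)\right)} = \sqrt{470 - 45} = \sqrt{425} = 5 \sqrt{17}$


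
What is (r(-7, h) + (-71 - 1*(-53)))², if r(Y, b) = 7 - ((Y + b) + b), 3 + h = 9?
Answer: 256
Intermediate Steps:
h = 6 (h = -3 + 9 = 6)
r(Y, b) = 7 - Y - 2*b (r(Y, b) = 7 - (Y + 2*b) = 7 + (-Y - 2*b) = 7 - Y - 2*b)
(r(-7, h) + (-71 - 1*(-53)))² = ((7 - 1*(-7) - 2*6) + (-71 - 1*(-53)))² = ((7 + 7 - 12) + (-71 + 53))² = (2 - 18)² = (-16)² = 256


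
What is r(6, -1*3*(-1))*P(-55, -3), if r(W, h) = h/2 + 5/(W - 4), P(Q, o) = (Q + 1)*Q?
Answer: 11880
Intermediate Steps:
P(Q, o) = Q*(1 + Q) (P(Q, o) = (1 + Q)*Q = Q*(1 + Q))
r(W, h) = h/2 + 5/(-4 + W) (r(W, h) = h*(½) + 5/(-4 + W) = h/2 + 5/(-4 + W))
r(6, -1*3*(-1))*P(-55, -3) = ((10 - 4*(-1*3)*(-1) + 6*(-1*3*(-1)))/(2*(-4 + 6)))*(-55*(1 - 55)) = ((½)*(10 - (-12)*(-1) + 6*(-3*(-1)))/2)*(-55*(-54)) = ((½)*(½)*(10 - 4*3 + 6*3))*2970 = ((½)*(½)*(10 - 12 + 18))*2970 = ((½)*(½)*16)*2970 = 4*2970 = 11880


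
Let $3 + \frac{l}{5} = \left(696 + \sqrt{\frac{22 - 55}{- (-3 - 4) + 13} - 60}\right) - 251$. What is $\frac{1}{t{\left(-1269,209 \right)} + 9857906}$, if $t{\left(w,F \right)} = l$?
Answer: $\frac{39440464}{388887550139989} - \frac{6 i \sqrt{685}}{388887550139989} \approx 1.0142 \cdot 10^{-7} - 4.0381 \cdot 10^{-13} i$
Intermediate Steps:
$l = 2210 + \frac{3 i \sqrt{685}}{2}$ ($l = -15 + 5 \left(\left(696 + \sqrt{\frac{22 - 55}{- (-3 - 4) + 13} - 60}\right) - 251\right) = -15 + 5 \left(\left(696 + \sqrt{- \frac{33}{\left(-1\right) \left(-7\right) + 13} - 60}\right) - 251\right) = -15 + 5 \left(\left(696 + \sqrt{- \frac{33}{7 + 13} - 60}\right) - 251\right) = -15 + 5 \left(\left(696 + \sqrt{- \frac{33}{20} - 60}\right) - 251\right) = -15 + 5 \left(\left(696 + \sqrt{- \frac{1233}{20}}\right) - 251\right) = -15 + 5 \left(\left(696 + \frac{3 i \sqrt{685}}{10}\right) - 251\right) = -15 + 5 \left(445 + \frac{3 i \sqrt{685}}{10}\right) = -15 + \left(2225 + \frac{3 i \sqrt{685}}{2}\right) = 2210 + \frac{3 i \sqrt{685}}{2} \approx 2210.0 + 39.259 i$)
$t{\left(w,F \right)} = 2210 + \frac{3 i \sqrt{685}}{2}$
$\frac{1}{t{\left(-1269,209 \right)} + 9857906} = \frac{1}{\left(2210 + \frac{3 i \sqrt{685}}{2}\right) + 9857906} = \frac{1}{9860116 + \frac{3 i \sqrt{685}}{2}}$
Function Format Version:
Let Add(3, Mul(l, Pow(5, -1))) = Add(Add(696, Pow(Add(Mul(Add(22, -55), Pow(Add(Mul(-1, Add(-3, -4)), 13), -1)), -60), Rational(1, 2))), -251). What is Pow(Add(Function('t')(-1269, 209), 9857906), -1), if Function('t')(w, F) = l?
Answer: Add(Rational(39440464, 388887550139989), Mul(Rational(-6, 388887550139989), I, Pow(685, Rational(1, 2)))) ≈ Add(1.0142e-7, Mul(-4.0381e-13, I))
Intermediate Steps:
l = Add(2210, Mul(Rational(3, 2), I, Pow(685, Rational(1, 2)))) (l = Add(-15, Mul(5, Add(Add(696, Pow(Add(Mul(Add(22, -55), Pow(Add(Mul(-1, Add(-3, -4)), 13), -1)), -60), Rational(1, 2))), -251))) = Add(-15, Mul(5, Add(Add(696, Pow(Add(Mul(-33, Pow(Add(Mul(-1, -7), 13), -1)), -60), Rational(1, 2))), -251))) = Add(-15, Mul(5, Add(Add(696, Pow(Add(Mul(-33, Pow(Add(7, 13), -1)), -60), Rational(1, 2))), -251))) = Add(-15, Mul(5, Add(Add(696, Pow(Add(Mul(-33, Pow(20, -1)), -60), Rational(1, 2))), -251))) = Add(-15, Mul(5, Add(Add(696, Pow(Add(Mul(-33, Rational(1, 20)), -60), Rational(1, 2))), -251))) = Add(-15, Mul(5, Add(Add(696, Pow(Add(Rational(-33, 20), -60), Rational(1, 2))), -251))) = Add(-15, Mul(5, Add(Add(696, Pow(Rational(-1233, 20), Rational(1, 2))), -251))) = Add(-15, Mul(5, Add(Add(696, Mul(Rational(3, 10), I, Pow(685, Rational(1, 2)))), -251))) = Add(-15, Mul(5, Add(445, Mul(Rational(3, 10), I, Pow(685, Rational(1, 2)))))) = Add(-15, Add(2225, Mul(Rational(3, 2), I, Pow(685, Rational(1, 2))))) = Add(2210, Mul(Rational(3, 2), I, Pow(685, Rational(1, 2)))) ≈ Add(2210.0, Mul(39.259, I)))
Function('t')(w, F) = Add(2210, Mul(Rational(3, 2), I, Pow(685, Rational(1, 2))))
Pow(Add(Function('t')(-1269, 209), 9857906), -1) = Pow(Add(Add(2210, Mul(Rational(3, 2), I, Pow(685, Rational(1, 2)))), 9857906), -1) = Pow(Add(9860116, Mul(Rational(3, 2), I, Pow(685, Rational(1, 2)))), -1)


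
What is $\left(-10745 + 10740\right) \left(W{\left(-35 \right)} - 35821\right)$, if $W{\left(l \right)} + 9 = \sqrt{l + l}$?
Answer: $179150 - 5 i \sqrt{70} \approx 1.7915 \cdot 10^{5} - 41.833 i$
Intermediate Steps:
$W{\left(l \right)} = -9 + \sqrt{2} \sqrt{l}$ ($W{\left(l \right)} = -9 + \sqrt{l + l} = -9 + \sqrt{2 l} = -9 + \sqrt{2} \sqrt{l}$)
$\left(-10745 + 10740\right) \left(W{\left(-35 \right)} - 35821\right) = \left(-10745 + 10740\right) \left(\left(-9 + \sqrt{2} \sqrt{-35}\right) - 35821\right) = - 5 \left(\left(-9 + \sqrt{2} i \sqrt{35}\right) - 35821\right) = - 5 \left(\left(-9 + i \sqrt{70}\right) - 35821\right) = - 5 \left(-35830 + i \sqrt{70}\right) = 179150 - 5 i \sqrt{70}$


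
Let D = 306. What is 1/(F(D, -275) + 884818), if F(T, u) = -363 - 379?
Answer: 1/884076 ≈ 1.1311e-6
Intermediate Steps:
F(T, u) = -742
1/(F(D, -275) + 884818) = 1/(-742 + 884818) = 1/884076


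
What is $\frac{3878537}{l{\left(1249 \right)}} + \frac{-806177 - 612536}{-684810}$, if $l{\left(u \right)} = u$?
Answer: $\frac{2657832895507}{855327690} \approx 3107.4$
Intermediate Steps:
$\frac{3878537}{l{\left(1249 \right)}} + \frac{-806177 - 612536}{-684810} = \frac{3878537}{1249} + \frac{-806177 - 612536}{-684810} = 3878537 \cdot \frac{1}{1249} - - \frac{1418713}{684810} = \frac{3878537}{1249} + \frac{1418713}{684810} = \frac{2657832895507}{855327690}$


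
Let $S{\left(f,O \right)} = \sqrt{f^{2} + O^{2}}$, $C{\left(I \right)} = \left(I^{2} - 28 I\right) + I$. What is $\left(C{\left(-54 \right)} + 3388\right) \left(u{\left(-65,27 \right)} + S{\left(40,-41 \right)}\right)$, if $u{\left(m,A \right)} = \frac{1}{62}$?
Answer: $\frac{3881}{31} + 7762 \sqrt{3281} \approx 4.4473 \cdot 10^{5}$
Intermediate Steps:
$u{\left(m,A \right)} = \frac{1}{62}$
$C{\left(I \right)} = I^{2} - 27 I$
$S{\left(f,O \right)} = \sqrt{O^{2} + f^{2}}$
$\left(C{\left(-54 \right)} + 3388\right) \left(u{\left(-65,27 \right)} + S{\left(40,-41 \right)}\right) = \left(- 54 \left(-27 - 54\right) + 3388\right) \left(\frac{1}{62} + \sqrt{\left(-41\right)^{2} + 40^{2}}\right) = \left(\left(-54\right) \left(-81\right) + 3388\right) \left(\frac{1}{62} + \sqrt{1681 + 1600}\right) = \left(4374 + 3388\right) \left(\frac{1}{62} + \sqrt{3281}\right) = 7762 \left(\frac{1}{62} + \sqrt{3281}\right) = \frac{3881}{31} + 7762 \sqrt{3281}$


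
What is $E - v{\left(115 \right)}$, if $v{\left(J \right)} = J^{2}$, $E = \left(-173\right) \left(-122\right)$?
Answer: $7881$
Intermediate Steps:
$E = 21106$
$E - v{\left(115 \right)} = 21106 - 115^{2} = 21106 - 13225 = 7881$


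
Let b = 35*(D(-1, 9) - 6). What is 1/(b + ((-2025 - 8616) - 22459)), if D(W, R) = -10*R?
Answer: -1/36460 ≈ -2.7427e-5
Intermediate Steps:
b = -3360 (b = 35*(-10*9 - 6) = 35*(-90 - 6) = 35*(-96) = -3360)
1/(b + ((-2025 - 8616) - 22459)) = 1/(-3360 + ((-2025 - 8616) - 22459)) = 1/(-3360 + (-10641 - 22459)) = 1/(-3360 - 33100) = 1/(-36460) = -1/36460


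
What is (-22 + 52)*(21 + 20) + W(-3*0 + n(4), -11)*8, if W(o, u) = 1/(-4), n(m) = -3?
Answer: 1228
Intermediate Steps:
W(o, u) = -¼
(-22 + 52)*(21 + 20) + W(-3*0 + n(4), -11)*8 = (-22 + 52)*(21 + 20) - ¼*8 = 30*41 - 2 = 1230 - 2 = 1228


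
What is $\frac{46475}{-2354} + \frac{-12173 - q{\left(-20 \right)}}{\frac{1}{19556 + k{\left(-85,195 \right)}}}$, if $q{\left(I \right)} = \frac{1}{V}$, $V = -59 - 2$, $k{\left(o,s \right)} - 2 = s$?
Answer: $- \frac{3138873004109}{13054} \approx -2.4045 \cdot 10^{8}$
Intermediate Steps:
$k{\left(o,s \right)} = 2 + s$
$V = -61$ ($V = -59 - 2 = -61$)
$q{\left(I \right)} = - \frac{1}{61}$ ($q{\left(I \right)} = \frac{1}{-61} = - \frac{1}{61}$)
$\frac{46475}{-2354} + \frac{-12173 - q{\left(-20 \right)}}{\frac{1}{19556 + k{\left(-85,195 \right)}}} = \frac{46475}{-2354} + \frac{-12173 - - \frac{1}{61}}{\frac{1}{19556 + \left(2 + 195\right)}} = 46475 \left(- \frac{1}{2354}\right) + \frac{-12173 + \frac{1}{61}}{\frac{1}{19556 + 197}} = - \frac{4225}{214} - \frac{742552}{61 \cdot \frac{1}{19753}} = - \frac{4225}{214} - \frac{742552 \frac{1}{\frac{1}{19753}}}{61} = - \frac{4225}{214} - \frac{14667629656}{61} = - \frac{3138873004109}{13054}$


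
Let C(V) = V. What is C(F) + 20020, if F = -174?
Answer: 19846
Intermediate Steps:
C(F) + 20020 = -174 + 20020 = 19846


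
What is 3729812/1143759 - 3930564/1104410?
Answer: -188188139578/631589438595 ≈ -0.29796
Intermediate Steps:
3729812/1143759 - 3930564/1104410 = 3729812*(1/1143759) - 3930564*1/1104410 = 3729812/1143759 - 1965282/552205 = -188188139578/631589438595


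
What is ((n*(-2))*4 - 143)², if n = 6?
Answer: 36481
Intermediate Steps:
((n*(-2))*4 - 143)² = ((6*(-2))*4 - 143)² = (-12*4 - 143)² = (-48 - 143)² = (-191)² = 36481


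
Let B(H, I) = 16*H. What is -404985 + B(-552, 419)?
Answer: -413817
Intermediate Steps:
-404985 + B(-552, 419) = -404985 + 16*(-552) = -404985 - 8832 = -413817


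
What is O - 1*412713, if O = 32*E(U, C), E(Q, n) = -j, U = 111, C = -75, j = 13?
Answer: -413129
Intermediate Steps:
E(Q, n) = -13 (E(Q, n) = -1*13 = -13)
O = -416 (O = 32*(-13) = -416)
O - 1*412713 = -416 - 1*412713 = -416 - 412713 = -413129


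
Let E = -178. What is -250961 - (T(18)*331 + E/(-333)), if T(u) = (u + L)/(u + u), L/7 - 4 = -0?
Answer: -167422063/666 ≈ -2.5138e+5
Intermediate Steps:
L = 28 (L = 28 + 7*(-0) = 28 + 7*(-1*0) = 28 + 7*0 = 28 + 0 = 28)
T(u) = (28 + u)/(2*u) (T(u) = (u + 28)/(u + u) = (28 + u)/((2*u)) = (28 + u)*(1/(2*u)) = (28 + u)/(2*u))
-250961 - (T(18)*331 + E/(-333)) = -250961 - (((½)*(28 + 18)/18)*331 - 178/(-333)) = -250961 - (((½)*(1/18)*46)*331 - 178*(-1/333)) = -250961 - ((23/18)*331 + 178/333) = -250961 - (7613/18 + 178/333) = -250961 - 1*282037/666 = -250961 - 282037/666 = -167422063/666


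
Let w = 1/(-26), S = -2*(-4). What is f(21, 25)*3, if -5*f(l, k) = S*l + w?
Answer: -13101/130 ≈ -100.78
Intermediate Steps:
S = 8
w = -1/26 ≈ -0.038462
f(l, k) = 1/130 - 8*l/5 (f(l, k) = -(8*l - 1/26)/5 = -(-1/26 + 8*l)/5 = 1/130 - 8*l/5)
f(21, 25)*3 = (1/130 - 8/5*21)*3 = (1/130 - 168/5)*3 = -4367/130*3 = -13101/130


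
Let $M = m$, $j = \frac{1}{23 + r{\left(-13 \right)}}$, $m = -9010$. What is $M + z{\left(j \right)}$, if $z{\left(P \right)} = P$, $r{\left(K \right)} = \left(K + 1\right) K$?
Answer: $- \frac{1612789}{179} \approx -9010.0$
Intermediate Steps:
$r{\left(K \right)} = K \left(1 + K\right)$ ($r{\left(K \right)} = \left(1 + K\right) K = K \left(1 + K\right)$)
$j = \frac{1}{179}$ ($j = \frac{1}{23 - 13 \left(1 - 13\right)} = \frac{1}{23 - -156} = \frac{1}{23 + 156} = \frac{1}{179} \approx 0.0055866$)
$M = -9010$
$M + z{\left(j \right)} = -9010 + \frac{1}{179} = - \frac{1612789}{179}$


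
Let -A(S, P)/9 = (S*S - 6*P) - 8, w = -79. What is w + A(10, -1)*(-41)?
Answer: 36083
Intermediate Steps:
A(S, P) = 72 - 9*S**2 + 54*P (A(S, P) = -9*((S*S - 6*P) - 8) = -9*((S**2 - 6*P) - 8) = -9*(-8 + S**2 - 6*P) = 72 - 9*S**2 + 54*P)
w + A(10, -1)*(-41) = -79 + (72 - 9*10**2 + 54*(-1))*(-41) = -79 + (72 - 9*100 - 54)*(-41) = -79 + (72 - 900 - 54)*(-41) = -79 - 882*(-41) = -79 + 36162 = 36083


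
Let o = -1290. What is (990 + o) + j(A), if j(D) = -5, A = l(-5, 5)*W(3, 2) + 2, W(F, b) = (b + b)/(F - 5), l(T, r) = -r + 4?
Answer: -305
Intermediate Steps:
l(T, r) = 4 - r
W(F, b) = 2*b/(-5 + F) (W(F, b) = (2*b)/(-5 + F) = 2*b/(-5 + F))
A = 4 (A = (4 - 1*5)*(2*2/(-5 + 3)) + 2 = (4 - 5)*(2*2/(-2)) + 2 = -2*2*(-1)/2 + 2 = -1*(-2) + 2 = 2 + 2 = 4)
(990 + o) + j(A) = (990 - 1290) - 5 = -300 - 5 = -305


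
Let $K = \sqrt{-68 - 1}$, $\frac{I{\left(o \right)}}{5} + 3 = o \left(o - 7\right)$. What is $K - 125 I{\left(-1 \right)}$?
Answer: $-3125 + i \sqrt{69} \approx -3125.0 + 8.3066 i$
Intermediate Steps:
$I{\left(o \right)} = -15 + 5 o \left(-7 + o\right)$ ($I{\left(o \right)} = -15 + 5 o \left(o - 7\right) = -15 + 5 o \left(-7 + o\right)$)
$K = i \sqrt{69}$ ($K = \sqrt{-69} = i \sqrt{69} \approx 8.3066 i$)
$K - 125 I{\left(-1 \right)} = i \sqrt{69} - 125 \left(-15 - -35 + 5 \left(-1\right)^{2}\right) = i \sqrt{69} - 125 \left(-15 + 35 + 5 \cdot 1\right) = i \sqrt{69} - 125 \left(-15 + 35 + 5\right) = i \sqrt{69} - 3125 = -3125 + i \sqrt{69}$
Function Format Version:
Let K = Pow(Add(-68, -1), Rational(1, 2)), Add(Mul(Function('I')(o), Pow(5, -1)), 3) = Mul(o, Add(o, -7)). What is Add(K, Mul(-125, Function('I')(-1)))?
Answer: Add(-3125, Mul(I, Pow(69, Rational(1, 2)))) ≈ Add(-3125.0, Mul(8.3066, I))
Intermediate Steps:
Function('I')(o) = Add(-15, Mul(5, o, Add(-7, o))) (Function('I')(o) = Add(-15, Mul(5, Mul(o, Add(o, -7)))) = Add(-15, Mul(5, Mul(o, Add(-7, o)))) = Add(-15, Mul(5, o, Add(-7, o))))
K = Mul(I, Pow(69, Rational(1, 2))) (K = Pow(-69, Rational(1, 2)) = Mul(I, Pow(69, Rational(1, 2))) ≈ Mul(8.3066, I))
Add(K, Mul(-125, Function('I')(-1))) = Add(Mul(I, Pow(69, Rational(1, 2))), Mul(-125, Add(-15, Mul(-35, -1), Mul(5, Pow(-1, 2))))) = Add(Mul(I, Pow(69, Rational(1, 2))), Mul(-125, Add(-15, 35, Mul(5, 1)))) = Add(Mul(I, Pow(69, Rational(1, 2))), Mul(-125, Add(-15, 35, 5))) = Add(Mul(I, Pow(69, Rational(1, 2))), Mul(-125, 25)) = Add(Mul(I, Pow(69, Rational(1, 2))), -3125) = Add(-3125, Mul(I, Pow(69, Rational(1, 2))))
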